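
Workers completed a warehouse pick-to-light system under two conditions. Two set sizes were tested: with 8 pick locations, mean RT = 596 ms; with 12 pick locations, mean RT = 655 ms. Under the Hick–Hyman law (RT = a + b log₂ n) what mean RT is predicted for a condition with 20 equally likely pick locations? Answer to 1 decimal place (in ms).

729.3 ms

With log₂ n on the abscissa the relation is linear; from the two conditions:
  b = (655 − 596) / (log₂ 12 − log₂ 8) = 59 / (3.5850 − 3) = 100.861 ms/bit
  a = 596 − 100.861 × 3 = 293.417 ms
Then RT(20) = 293.417 + 100.861 × log₂ 20 = 293.417 + 100.861 × 4.3219 ≈ 729.331 ms.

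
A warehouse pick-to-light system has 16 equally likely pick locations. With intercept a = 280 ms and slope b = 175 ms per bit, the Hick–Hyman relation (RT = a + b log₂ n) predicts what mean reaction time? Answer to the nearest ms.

log₂(16) = 4 bits, so RT = 280 + 175 × 4 ≈ 980.000 ms.

980 ms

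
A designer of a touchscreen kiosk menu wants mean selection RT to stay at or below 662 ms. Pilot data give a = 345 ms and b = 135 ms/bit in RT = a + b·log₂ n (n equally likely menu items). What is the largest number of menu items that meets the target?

5

Information budget: (662 − 345)/135 = 2.3481 bits, so n ≤ 2^2.3481 = 5.092 → at most 5.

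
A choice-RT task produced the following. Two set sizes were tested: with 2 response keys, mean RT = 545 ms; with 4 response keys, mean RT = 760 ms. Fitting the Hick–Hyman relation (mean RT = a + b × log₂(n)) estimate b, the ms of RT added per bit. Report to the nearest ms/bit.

215 ms/bit

b = (RT₂ − RT₁)/(log₂ n₂ − log₂ n₁) = (760 − 545)/(2 − 1) = 215 ms/bit.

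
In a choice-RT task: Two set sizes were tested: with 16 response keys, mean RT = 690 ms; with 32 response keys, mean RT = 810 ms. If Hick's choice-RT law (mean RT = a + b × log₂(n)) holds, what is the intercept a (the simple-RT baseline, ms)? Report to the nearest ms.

Slope: b = (810 − 690) / (log₂ 32 − log₂ 16) = 120/1.0000 = 120 ms/bit.
a = RT₁ − b·log₂ n₁ = 690 − 120 × 4 = 210.000 ms.

210 ms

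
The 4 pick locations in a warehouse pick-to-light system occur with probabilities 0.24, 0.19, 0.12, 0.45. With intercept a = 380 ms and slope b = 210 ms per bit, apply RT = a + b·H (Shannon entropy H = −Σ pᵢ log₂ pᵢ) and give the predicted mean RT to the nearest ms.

765 ms

H = 0.24·log₂(1/0.24) + 0.19·log₂(1/0.19) + 0.12·log₂(1/0.12) + 0.45·log₂(1/0.45) = 1.8348 bits.
RT = 380 + 210 × 1.8348 = 765.31 ms.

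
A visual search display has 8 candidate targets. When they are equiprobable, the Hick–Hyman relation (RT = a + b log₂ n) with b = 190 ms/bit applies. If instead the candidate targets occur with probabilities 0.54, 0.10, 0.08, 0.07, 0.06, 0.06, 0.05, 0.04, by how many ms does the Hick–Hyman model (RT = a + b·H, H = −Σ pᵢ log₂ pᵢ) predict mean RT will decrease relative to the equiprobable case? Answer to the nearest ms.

140 ms

Equiprobable entropy H₀ = log₂ 8 = 3.0000 bits.
Skewed entropy H = −Σ pᵢ log₂ pᵢ = 2.2612 bits.
ΔRT = b·(H₀ − H) = 190 × 0.7388 = 140.37 ms.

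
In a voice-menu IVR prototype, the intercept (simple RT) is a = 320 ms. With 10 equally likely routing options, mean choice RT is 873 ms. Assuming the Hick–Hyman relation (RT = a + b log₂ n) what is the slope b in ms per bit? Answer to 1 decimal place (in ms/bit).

b = (873 − 320) / log₂(10) = 553 / 3.3219 = 166.470 ms/bit.

166.5 ms/bit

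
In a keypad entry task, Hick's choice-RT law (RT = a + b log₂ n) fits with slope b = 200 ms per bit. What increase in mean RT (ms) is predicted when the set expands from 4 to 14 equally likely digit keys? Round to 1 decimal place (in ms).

361.5 ms

ΔRT = (a + b log₂ n₂) − (a + b log₂ n₁) = b·(log₂ n₂ − log₂ n₁).
log₂(14) − log₂(4) = 3.8074 − 2 = 1.8074.
ΔRT = 200 × 1.8074 = 361.471 ms.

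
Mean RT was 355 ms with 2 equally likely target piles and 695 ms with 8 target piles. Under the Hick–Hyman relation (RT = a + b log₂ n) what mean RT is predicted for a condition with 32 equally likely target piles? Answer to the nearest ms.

1035 ms

RT is linear in log₂ n, so two points fix the line:
  b = (695 − 355) / (log₂ 8 − log₂ 2) = 340 / (3 − 1) = 170 ms/bit
  a = 355 − 170 × 1 = 185 ms
Then RT(32) = 185 + 170 × log₂ 32 = 185 + 170 × 5 ≈ 1035.000 ms.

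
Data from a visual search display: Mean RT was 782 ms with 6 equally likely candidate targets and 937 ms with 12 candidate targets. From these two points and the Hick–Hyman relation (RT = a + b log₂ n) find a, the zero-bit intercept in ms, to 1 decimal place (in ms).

The slope on a log₂ axis is (937 − 782) / (3.5850 − 2.5850) = 155.000 ms/bit.
a = RT₁ − b·log₂ n₁ = 782 − 155.000 × 2.5850 = 381.331 ms.

381.3 ms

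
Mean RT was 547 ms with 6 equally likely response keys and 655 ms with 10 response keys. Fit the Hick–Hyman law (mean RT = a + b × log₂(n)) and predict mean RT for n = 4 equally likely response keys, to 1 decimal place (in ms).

Fit slope and intercept:
  b = (655 − 547) / (log₂ 10 − log₂ 6) = 108 / (3.3219 − 2.5850) = 146.547 ms/bit
  a = 547 − 146.547 × 2.5850 = 168.182 ms
Then RT(4) = 168.182 + 146.547 × log₂ 4 = 168.182 + 146.547 × 2 ≈ 461.276 ms.

461.3 ms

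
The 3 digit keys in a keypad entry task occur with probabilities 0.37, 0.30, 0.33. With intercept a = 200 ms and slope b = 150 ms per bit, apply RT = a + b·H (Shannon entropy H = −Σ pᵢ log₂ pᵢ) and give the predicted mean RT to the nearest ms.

437 ms

H = 0.37·log₂(1/0.37) + 0.30·log₂(1/0.30) + 0.33·log₂(1/0.33) = 1.5796 bits.
RT = 200 + 150 × 1.5796 = 436.95 ms.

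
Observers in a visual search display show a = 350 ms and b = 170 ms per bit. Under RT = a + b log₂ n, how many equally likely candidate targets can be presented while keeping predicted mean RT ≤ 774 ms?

Information budget: (774 − 350)/170 = 2.4941 bits, so n ≤ 2^2.4941 = 5.634 → at most 5.

5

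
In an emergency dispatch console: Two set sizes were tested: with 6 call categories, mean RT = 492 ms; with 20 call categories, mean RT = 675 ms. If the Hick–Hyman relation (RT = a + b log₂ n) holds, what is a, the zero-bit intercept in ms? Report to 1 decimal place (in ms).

219.7 ms

Slope: b = (675 − 492) / (log₂ 20 − log₂ 6) = 183/1.7370 = 105.356 ms/bit.
Intercept: a = 492 − 105.356·log₂(6) = 219.658 ms.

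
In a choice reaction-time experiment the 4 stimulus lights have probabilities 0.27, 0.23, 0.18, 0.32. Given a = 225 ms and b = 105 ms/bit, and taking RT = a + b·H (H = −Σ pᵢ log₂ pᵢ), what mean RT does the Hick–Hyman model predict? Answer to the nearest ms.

432 ms

H = 0.27·log₂(1/0.27) + 0.23·log₂(1/0.23) + 0.18·log₂(1/0.18) + 0.32·log₂(1/0.32) = 1.9690 bits.
RT = 225 + 105 × 1.9690 = 431.75 ms.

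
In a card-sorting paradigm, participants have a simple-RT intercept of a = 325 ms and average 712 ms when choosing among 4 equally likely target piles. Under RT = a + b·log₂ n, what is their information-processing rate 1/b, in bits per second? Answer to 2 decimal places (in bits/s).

b = (712 − 325)/log₂ 4 = 387/2 = 193.500 ms per bit = 0.19350 s/bit; the reciprocal is 5.168 bits/s.

5.17 bits/s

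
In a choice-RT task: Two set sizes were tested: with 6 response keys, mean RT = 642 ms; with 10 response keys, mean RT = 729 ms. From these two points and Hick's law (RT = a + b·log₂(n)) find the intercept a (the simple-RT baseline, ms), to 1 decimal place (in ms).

336.8 ms

b = (RT₂ − RT₁)/(log₂ n₂ − log₂ n₁) = (729 − 642)/(3.3219 − 2.5850) = 118.052 ms/bit.
Intercept: a = 642 − 118.052·log₂(6) = 336.841 ms.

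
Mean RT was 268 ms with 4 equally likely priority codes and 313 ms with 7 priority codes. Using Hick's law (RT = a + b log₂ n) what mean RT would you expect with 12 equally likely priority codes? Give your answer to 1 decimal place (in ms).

356.3 ms

Fit slope and intercept:
  b = (313 − 268) / (log₂ 7 − log₂ 4) = 45 / (2.8074 − 2) = 55.738 ms/bit
  a = 268 − 55.738 × 2 = 156.525 ms
Then RT(12) = 156.525 + 55.738 × log₂ 12 = 156.525 + 55.738 × 3.5850 ≈ 356.342 ms.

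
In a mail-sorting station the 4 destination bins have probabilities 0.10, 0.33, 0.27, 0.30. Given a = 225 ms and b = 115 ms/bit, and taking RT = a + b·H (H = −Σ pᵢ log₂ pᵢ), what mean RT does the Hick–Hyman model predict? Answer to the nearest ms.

442 ms

Entropy contributions −pᵢ log₂ pᵢ: 0.3322, 0.5278, 0.5100, 0.5211; sum H = 1.8911 bits.
RT = a + bH = 225 + 115·1.8911 = 442.48 ms.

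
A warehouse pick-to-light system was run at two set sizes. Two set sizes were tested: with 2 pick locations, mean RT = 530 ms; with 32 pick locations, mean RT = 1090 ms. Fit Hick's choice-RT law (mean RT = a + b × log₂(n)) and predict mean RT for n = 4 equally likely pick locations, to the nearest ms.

670 ms

Solve the two-equation system in a and b:
  b = (1090 − 530) / (log₂ 32 − log₂ 2) = 560 / (5 − 1) = 140 ms/bit
  a = 530 − 140 × 1 = 390 ms
Then RT(4) = 390 + 140 × log₂ 4 = 390 + 140 × 2 ≈ 670.000 ms.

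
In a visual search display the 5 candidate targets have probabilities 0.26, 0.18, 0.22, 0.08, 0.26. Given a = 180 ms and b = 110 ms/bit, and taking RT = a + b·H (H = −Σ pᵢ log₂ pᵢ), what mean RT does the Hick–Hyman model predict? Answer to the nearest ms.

425 ms

H = 0.26·log₂(1/0.26) + 0.18·log₂(1/0.18) + 0.22·log₂(1/0.22) + 0.08·log₂(1/0.08) + 0.26·log₂(1/0.26) = 2.2280 bits.
RT = 180 + 110 × 2.2280 = 425.08 ms.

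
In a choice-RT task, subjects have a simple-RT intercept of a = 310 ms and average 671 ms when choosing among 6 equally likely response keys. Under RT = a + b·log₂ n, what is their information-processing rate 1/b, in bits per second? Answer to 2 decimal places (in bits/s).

b = (671 − 310)/log₂ 6 = 361/2.5850 = 139.654 ms per bit = 0.13965 s/bit; the reciprocal is 7.161 bits/s.

7.16 bits/s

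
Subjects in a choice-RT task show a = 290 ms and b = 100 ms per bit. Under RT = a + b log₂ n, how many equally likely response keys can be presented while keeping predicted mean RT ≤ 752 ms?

Set 290 + 100·log₂ n ≤ 752 → log₂ n ≤ (752 − 290)/100 = 4.6200.
So n ≤ 2^4.6200 = 24.590; the largest integer n is 24.

24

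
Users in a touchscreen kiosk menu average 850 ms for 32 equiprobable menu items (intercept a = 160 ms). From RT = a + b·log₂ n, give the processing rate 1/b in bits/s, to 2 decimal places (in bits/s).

Choice component = 850 − 160 = 690 ms over log₂(32) = 5 bits.
b = 690 / 5 = 138.000 ms/bit, so 1/b = 7.246 bits/s.

7.25 bits/s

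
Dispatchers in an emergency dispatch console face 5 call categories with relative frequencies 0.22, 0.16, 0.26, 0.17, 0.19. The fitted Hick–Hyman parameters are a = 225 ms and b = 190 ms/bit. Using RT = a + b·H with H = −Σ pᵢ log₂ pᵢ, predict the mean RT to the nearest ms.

Entropy contributions −pᵢ log₂ pᵢ: 0.4806, 0.4230, 0.5053, 0.4346, 0.4552; sum H = 2.2987 bits.
RT = a + bH = 225 + 190·2.2987 = 661.75 ms.

662 ms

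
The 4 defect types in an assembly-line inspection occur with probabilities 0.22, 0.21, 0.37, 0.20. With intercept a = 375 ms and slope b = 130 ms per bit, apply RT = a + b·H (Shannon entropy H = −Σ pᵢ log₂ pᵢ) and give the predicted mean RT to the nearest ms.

H = 0.22·log₂(1/0.22) + 0.21·log₂(1/0.21) + 0.37·log₂(1/0.37) + 0.20·log₂(1/0.20) = 1.9485 bits.
RT = 375 + 130 × 1.9485 = 628.31 ms.

628 ms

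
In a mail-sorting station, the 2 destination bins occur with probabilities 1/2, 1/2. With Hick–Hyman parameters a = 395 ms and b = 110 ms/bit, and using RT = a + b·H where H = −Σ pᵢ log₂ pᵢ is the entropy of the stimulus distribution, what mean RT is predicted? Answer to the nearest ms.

505 ms

Each term −pᵢ log₂ pᵢ: 0.5·1 + 0.5·1; summed, H = 1.000 bits.
Mean RT = a + bH = 395 + 110·1.000 = 505.00 ms.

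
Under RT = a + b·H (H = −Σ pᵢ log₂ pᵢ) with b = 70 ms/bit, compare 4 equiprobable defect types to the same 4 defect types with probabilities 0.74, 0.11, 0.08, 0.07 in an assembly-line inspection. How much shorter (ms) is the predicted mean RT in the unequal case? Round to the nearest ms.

The RT saving is b·ΔH. Equiprobable H₀ = log₂(4) = 2.0000 bits; with the given probabilities H = 1.2318 bits.
b·(H₀ − H) = 70 × (2.0000 − 1.2318) = 53.77 ms.

54 ms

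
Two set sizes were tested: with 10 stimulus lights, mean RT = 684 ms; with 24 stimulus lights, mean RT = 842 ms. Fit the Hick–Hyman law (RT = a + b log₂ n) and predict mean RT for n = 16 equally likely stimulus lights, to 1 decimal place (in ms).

768.8 ms

Fit slope and intercept:
  b = (842 − 684) / (log₂ 24 − log₂ 10) = 158 / (4.5850 − 3.3219) = 125.096 ms/bit
  a = 684 − 125.096 × 3.3219 = 268.442 ms
Then RT(16) = 268.442 + 125.096 × log₂ 16 = 268.442 + 125.096 × 4 ≈ 768.824 ms.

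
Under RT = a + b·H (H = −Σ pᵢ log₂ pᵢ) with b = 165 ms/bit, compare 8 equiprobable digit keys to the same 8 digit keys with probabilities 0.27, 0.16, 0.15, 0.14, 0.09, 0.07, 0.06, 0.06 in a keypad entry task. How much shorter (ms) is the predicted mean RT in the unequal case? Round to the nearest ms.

The RT saving is b·ΔH. Equiprobable H₀ = log₂(8) = 3.0000 bits; with the given probabilities H = 2.8090 bits.
b·(H₀ − H) = 165 × (3.0000 − 2.8090) = 31.52 ms.

32 ms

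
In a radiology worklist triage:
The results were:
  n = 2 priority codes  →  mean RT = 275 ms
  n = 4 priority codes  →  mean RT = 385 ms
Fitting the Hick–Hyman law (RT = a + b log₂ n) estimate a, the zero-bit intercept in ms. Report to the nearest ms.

165 ms

Slope: b = (385 − 275) / (log₂ 4 − log₂ 2) = 110/1.0000 = 110 ms/bit.
a = RT₁ − b·log₂ n₁ = 275 − 110 × 1 = 165.000 ms.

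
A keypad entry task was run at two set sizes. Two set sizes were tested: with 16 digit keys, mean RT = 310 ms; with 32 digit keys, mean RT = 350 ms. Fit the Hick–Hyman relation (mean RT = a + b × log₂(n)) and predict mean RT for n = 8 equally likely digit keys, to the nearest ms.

270 ms

RT is linear in log₂ n, so two points fix the line:
  b = (350 − 310) / (log₂ 32 − log₂ 16) = 40 / (5 − 4) = 40 ms/bit
  a = 310 − 40 × 4 = 150 ms
Then RT(8) = 150 + 40 × log₂ 8 = 150 + 40 × 3 ≈ 270.000 ms.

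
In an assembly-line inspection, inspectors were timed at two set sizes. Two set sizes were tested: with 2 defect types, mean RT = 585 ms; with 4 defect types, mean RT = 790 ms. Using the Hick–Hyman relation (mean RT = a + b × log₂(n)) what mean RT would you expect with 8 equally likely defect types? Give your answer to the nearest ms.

Solve the two-equation system in a and b:
  b = (790 − 585) / (log₂ 4 − log₂ 2) = 205 / (2 − 1) = 205 ms/bit
  a = 585 − 205 × 1 = 380 ms
Then RT(8) = 380 + 205 × log₂ 8 = 380 + 205 × 3 ≈ 995.000 ms.

995 ms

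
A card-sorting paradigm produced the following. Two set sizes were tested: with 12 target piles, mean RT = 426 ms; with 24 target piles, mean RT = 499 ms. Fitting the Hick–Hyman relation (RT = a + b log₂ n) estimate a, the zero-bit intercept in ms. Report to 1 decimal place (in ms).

The slope on a log₂ axis is (499 − 426) / (4.5850 − 3.5850) = 73.000 ms/bit.
Intercept: a = 426 − 73.000·log₂(12) = 164.298 ms.

164.3 ms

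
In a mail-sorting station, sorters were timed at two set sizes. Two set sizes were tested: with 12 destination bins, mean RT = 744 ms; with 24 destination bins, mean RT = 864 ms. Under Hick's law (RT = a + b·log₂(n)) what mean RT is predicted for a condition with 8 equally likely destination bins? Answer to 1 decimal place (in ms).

673.8 ms

RT is linear in log₂ n, so two points fix the line:
  b = (864 − 744) / (log₂ 24 − log₂ 12) = 120 / (4.5850 − 3.5850) = 120.000 ms/bit
  a = 744 − 120.000 × 3.5850 = 313.804 ms
Then RT(8) = 313.804 + 120.000 × log₂ 8 = 313.804 + 120.000 × 3 ≈ 673.804 ms.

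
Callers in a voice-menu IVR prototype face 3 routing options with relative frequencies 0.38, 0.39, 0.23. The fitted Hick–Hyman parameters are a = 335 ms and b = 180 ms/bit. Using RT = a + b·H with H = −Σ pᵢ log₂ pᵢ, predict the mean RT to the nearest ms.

614 ms

H = 0.38·log₂(1/0.38) + 0.39·log₂(1/0.39) + 0.23·log₂(1/0.23) = 1.5479 bits.
RT = 335 + 180 × 1.5479 = 613.63 ms.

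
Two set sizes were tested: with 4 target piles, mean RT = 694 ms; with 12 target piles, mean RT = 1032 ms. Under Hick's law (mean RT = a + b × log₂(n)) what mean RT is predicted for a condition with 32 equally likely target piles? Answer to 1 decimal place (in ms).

1333.8 ms

With log₂ n on the abscissa the relation is linear; from the two conditions:
  b = (1032 − 694) / (log₂ 12 − log₂ 4) = 338 / (3.5850 − 2) = 213.254 ms/bit
  a = 694 − 213.254 × 2 = 267.491 ms
Then RT(32) = 267.491 + 213.254 × log₂ 32 = 267.491 + 213.254 × 5 ≈ 1333.763 ms.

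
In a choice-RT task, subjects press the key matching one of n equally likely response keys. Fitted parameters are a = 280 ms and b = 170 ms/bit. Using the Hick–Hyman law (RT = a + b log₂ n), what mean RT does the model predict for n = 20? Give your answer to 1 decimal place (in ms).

log₂(20) = 4.3219 bits, so RT = 280 + 170 × 4.3219 ≈ 1014.728 ms.

1014.7 ms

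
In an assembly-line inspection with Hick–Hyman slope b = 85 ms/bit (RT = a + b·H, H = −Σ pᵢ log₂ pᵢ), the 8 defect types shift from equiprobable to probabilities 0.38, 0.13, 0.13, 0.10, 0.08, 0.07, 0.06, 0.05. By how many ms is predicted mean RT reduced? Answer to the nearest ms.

30 ms

The RT saving is b·ΔH. Equiprobable H₀ = log₂(8) = 3.0000 bits; with the given probabilities H = 2.6476 bits.
b·(H₀ − H) = 85 × (3.0000 − 2.6476) = 29.95 ms.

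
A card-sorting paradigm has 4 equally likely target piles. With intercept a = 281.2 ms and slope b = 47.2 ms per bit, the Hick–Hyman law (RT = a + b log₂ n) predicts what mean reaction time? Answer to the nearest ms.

log₂(4) = 2 bits, so RT = 281.2 + 47.2 × 2 ≈ 375.600 ms.

376 ms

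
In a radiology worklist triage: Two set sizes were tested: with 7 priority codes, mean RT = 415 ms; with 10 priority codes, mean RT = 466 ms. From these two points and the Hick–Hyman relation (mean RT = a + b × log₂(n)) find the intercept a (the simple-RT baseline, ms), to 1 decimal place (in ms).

136.8 ms

b = (RT₂ − RT₁)/(log₂ n₂ − log₂ n₁) = (466 − 415)/(3.3219 − 2.8074) = 99.111 ms/bit.
Intercept: a = 415 − 99.111·log₂(7) = 136.759 ms.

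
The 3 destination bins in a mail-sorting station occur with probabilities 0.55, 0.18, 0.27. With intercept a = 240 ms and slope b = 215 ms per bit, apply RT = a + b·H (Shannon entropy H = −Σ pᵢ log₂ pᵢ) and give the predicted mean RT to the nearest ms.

H = 0.55·log₂(1/0.55) + 0.18·log₂(1/0.18) + 0.27·log₂(1/0.27) = 1.4297 bits.
RT = 240 + 215 × 1.4297 = 547.39 ms.

547 ms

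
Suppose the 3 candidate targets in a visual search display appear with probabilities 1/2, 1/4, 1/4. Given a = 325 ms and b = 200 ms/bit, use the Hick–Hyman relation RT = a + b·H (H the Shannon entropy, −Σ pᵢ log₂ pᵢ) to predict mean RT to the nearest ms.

625 ms

H = −Σ pᵢ log₂ pᵢ = 0.5·1 + 0.25·2 + 0.25·2 = 1.500 bits.
RT = 325 + 200 × 1.500 = 625.00 ms.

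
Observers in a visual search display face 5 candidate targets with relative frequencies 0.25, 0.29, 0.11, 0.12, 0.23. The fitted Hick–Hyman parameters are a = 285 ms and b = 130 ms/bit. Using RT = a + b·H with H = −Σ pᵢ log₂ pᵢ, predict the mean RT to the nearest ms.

Entropy contributions −pᵢ log₂ pᵢ: 0.5000, 0.5179, 0.3503, 0.3671, 0.4877; sum H = 2.2229 bits.
RT = a + bH = 285 + 130·2.2229 = 573.98 ms.

574 ms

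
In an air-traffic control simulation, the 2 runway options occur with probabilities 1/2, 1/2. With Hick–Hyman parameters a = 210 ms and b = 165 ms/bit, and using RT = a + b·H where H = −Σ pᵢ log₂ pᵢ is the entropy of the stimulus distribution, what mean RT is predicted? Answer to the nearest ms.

375 ms

H = −Σ pᵢ log₂ pᵢ = 0.5·1 + 0.5·1 = 1.000 bits.
RT = 210 + 165 × 1.000 = 375.00 ms.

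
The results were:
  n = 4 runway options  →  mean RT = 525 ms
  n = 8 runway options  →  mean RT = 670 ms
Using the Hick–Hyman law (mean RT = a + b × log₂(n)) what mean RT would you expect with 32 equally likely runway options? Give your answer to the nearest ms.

RT is linear in log₂ n, so two points fix the line:
  b = (670 − 525) / (log₂ 8 − log₂ 4) = 145 / (3 − 2) = 145 ms/bit
  a = 525 − 145 × 2 = 235 ms
Then RT(32) = 235 + 145 × log₂ 32 = 235 + 145 × 5 ≈ 960.000 ms.

960 ms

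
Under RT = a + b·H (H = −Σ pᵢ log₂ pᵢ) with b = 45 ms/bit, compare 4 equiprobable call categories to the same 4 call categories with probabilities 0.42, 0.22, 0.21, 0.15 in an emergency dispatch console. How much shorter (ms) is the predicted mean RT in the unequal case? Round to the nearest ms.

Equiprobable entropy H₀ = log₂ 4 = 2.0000 bits.
Skewed entropy H = −Σ pᵢ log₂ pᵢ = 1.8896 bits.
ΔRT = b·(H₀ − H) = 45 × 0.1104 = 4.97 ms.

5 ms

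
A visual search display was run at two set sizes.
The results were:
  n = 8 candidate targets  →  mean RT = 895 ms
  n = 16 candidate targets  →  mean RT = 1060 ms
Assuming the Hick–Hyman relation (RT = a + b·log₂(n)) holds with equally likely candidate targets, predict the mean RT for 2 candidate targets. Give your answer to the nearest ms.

RT is linear in log₂ n, so two points fix the line:
  b = (1060 − 895) / (log₂ 16 − log₂ 8) = 165 / (4 − 3) = 165 ms/bit
  a = 895 − 165 × 3 = 400 ms
Then RT(2) = 400 + 165 × log₂ 2 = 400 + 165 × 1 ≈ 565.000 ms.

565 ms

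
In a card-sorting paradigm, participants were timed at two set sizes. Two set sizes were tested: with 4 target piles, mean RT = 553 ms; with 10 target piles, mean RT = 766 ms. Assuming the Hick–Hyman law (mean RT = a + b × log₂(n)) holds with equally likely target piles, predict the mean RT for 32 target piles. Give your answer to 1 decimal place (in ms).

1036.4 ms

Solve the two-equation system in a and b:
  b = (766 − 553) / (log₂ 10 − log₂ 4) = 213 / (3.3219 − 2) = 161.128 ms/bit
  a = 553 − 161.128 × 2 = 230.743 ms
Then RT(32) = 230.743 + 161.128 × log₂ 32 = 230.743 + 161.128 × 5 ≈ 1036.385 ms.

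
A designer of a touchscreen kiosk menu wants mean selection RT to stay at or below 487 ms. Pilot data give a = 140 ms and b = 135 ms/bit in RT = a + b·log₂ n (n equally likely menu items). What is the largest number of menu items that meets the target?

Information budget: (487 − 140)/135 = 2.5704 bits, so n ≤ 2^2.5704 = 5.940 → at most 5.

5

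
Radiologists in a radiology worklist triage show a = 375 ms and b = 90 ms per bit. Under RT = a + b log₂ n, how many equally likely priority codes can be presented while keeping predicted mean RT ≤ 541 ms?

Information budget: (541 − 375)/90 = 1.8444 bits, so n ≤ 2^1.8444 = 3.591 → at most 3.

3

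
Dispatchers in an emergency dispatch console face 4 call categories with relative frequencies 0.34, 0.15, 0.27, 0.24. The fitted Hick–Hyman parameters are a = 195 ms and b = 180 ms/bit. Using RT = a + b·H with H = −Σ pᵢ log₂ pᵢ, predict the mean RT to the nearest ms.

H = 0.34·log₂(1/0.34) + 0.15·log₂(1/0.15) + 0.27·log₂(1/0.27) + 0.24·log₂(1/0.24) = 1.9439 bits.
RT = 195 + 180 × 1.9439 = 544.90 ms.

545 ms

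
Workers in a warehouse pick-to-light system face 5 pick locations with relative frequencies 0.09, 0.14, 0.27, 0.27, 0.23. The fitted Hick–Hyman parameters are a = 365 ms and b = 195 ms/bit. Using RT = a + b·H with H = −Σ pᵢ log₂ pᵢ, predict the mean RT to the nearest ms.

Entropy contributions −pᵢ log₂ pᵢ: 0.3127, 0.3971, 0.5100, 0.5100, 0.4877; sum H = 2.2175 bits.
RT = a + bH = 365 + 195·2.2175 = 797.41 ms.

797 ms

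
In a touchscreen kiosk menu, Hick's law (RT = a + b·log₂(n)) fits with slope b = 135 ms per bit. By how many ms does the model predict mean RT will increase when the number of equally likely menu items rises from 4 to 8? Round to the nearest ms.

135 ms

ΔRT = (a + b log₂ n₂) − (a + b log₂ n₁) = b·(log₂ n₂ − log₂ n₁).
log₂(8) − log₂(4) = log₂(8/4) = log₂(2) = 1.
ΔRT = 135 × 1.0000 = 135.000 ms.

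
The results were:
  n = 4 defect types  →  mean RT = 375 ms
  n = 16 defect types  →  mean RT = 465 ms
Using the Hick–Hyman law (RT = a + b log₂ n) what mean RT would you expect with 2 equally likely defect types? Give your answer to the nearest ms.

330 ms

With log₂ n on the abscissa the relation is linear; from the two conditions:
  b = (465 − 375) / (log₂ 16 − log₂ 4) = 90 / (4 − 2) = 45 ms/bit
  a = 375 − 45 × 2 = 285 ms
Then RT(2) = 285 + 45 × log₂ 2 = 285 + 45 × 1 ≈ 330.000 ms.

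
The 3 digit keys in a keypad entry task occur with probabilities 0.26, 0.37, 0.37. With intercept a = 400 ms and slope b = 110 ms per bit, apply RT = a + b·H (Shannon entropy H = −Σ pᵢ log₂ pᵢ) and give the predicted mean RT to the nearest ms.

Entropy contributions −pᵢ log₂ pᵢ: 0.5053, 0.5307, 0.5307; sum H = 1.5667 bits.
RT = a + bH = 400 + 110·1.5667 = 572.34 ms.

572 ms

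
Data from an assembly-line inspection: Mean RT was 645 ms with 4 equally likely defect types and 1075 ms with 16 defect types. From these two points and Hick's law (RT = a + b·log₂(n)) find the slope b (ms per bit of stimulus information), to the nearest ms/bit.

The slope on a log₂ axis is (1075 − 645) / (4 − 2) = 215 ms/bit.

215 ms/bit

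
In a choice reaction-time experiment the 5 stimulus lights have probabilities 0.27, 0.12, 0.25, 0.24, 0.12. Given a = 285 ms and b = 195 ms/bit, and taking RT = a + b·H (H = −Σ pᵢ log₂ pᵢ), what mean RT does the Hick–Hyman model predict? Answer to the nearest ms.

H = 0.27·log₂(1/0.27) + 0.12·log₂(1/0.12) + 0.25·log₂(1/0.25) + 0.24·log₂(1/0.24) + 0.12·log₂(1/0.12) = 2.2383 bits.
RT = 285 + 195 × 2.2383 = 721.47 ms.

721 ms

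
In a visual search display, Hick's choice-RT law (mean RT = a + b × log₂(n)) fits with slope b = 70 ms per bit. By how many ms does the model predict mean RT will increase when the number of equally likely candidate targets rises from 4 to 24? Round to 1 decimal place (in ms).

180.9 ms

ΔRT = (a + b log₂ n₂) − (a + b log₂ n₁) = b·(log₂ n₂ − log₂ n₁).
log₂(24) − log₂(4) = 4.5850 − 2 = 2.5850.
ΔRT = 70 × 2.5850 = 180.947 ms.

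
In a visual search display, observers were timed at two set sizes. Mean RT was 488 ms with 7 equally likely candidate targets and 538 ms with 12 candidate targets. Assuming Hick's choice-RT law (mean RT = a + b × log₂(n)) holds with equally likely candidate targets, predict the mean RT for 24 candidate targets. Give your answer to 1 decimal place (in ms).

Solve the two-equation system in a and b:
  b = (538 − 488) / (log₂ 12 − log₂ 7) = 50 / (3.5850 − 2.8074) = 64.300 ms/bit
  a = 488 − 64.300 × 2.8074 = 307.488 ms
Then RT(24) = 307.488 + 64.300 × log₂ 24 = 307.488 + 64.300 × 4.5850 ≈ 602.300 ms.

602.3 ms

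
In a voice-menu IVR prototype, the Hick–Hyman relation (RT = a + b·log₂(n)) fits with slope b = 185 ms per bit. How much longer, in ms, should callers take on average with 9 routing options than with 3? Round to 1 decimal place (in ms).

The intercept a cancels: ΔRT = b·(log₂ n₂ − log₂ n₁) = b·log₂(n₂/n₁).
log₂(9) − log₂(3) = 3.1699 − 1.5850 = 1.5850.
ΔRT = 185 × 1.5850 = 293.218 ms.

293.2 ms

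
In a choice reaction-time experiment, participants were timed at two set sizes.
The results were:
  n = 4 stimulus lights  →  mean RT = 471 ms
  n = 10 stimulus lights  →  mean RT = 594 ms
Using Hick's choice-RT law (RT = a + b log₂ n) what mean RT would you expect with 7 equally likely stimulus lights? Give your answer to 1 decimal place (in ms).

RT is linear in log₂ n, so two points fix the line:
  b = (594 − 471) / (log₂ 10 − log₂ 4) = 123 / (3.3219 − 2) = 93.046 ms/bit
  a = 471 − 93.046 × 2 = 284.908 ms
Then RT(7) = 284.908 + 93.046 × log₂ 7 = 284.908 + 93.046 × 2.8074 ≈ 546.121 ms.

546.1 ms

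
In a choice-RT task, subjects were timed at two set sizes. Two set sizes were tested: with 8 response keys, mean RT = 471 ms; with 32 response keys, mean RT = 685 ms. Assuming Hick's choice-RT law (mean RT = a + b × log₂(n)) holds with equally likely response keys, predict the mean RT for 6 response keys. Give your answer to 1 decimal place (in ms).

With log₂ n on the abscissa the relation is linear; from the two conditions:
  b = (685 − 471) / (log₂ 32 − log₂ 8) = 214 / (5 − 3) = 107.000 ms/bit
  a = 471 − 107.000 × 3 = 150.000 ms
Then RT(6) = 150.000 + 107.000 × log₂ 6 = 150.000 + 107.000 × 2.5850 ≈ 426.591 ms.

426.6 ms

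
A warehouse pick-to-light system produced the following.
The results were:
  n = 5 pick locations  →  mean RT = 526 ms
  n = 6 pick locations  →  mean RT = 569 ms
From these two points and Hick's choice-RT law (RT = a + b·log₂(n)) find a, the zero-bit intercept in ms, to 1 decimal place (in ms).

146.4 ms

Slope: b = (569 − 526) / (log₂ 6 − log₂ 5) = 43/0.2630 = 163.477 ms/bit.
Intercept: a = 526 − 163.477·log₂(5) = 146.419 ms.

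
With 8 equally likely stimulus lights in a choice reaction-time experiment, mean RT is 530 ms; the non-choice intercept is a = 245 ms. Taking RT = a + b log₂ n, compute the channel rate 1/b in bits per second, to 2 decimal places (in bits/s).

b = (530 − 245)/log₂ 8 = 285/3 = 95.000 ms per bit = 0.09500 s/bit; the reciprocal is 10.526 bits/s.

10.53 bits/s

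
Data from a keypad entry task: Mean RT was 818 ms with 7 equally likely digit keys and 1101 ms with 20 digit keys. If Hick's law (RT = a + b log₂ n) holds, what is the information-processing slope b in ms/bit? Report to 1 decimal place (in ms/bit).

186.9 ms/bit

b = (RT₂ − RT₁)/(log₂ n₂ − log₂ n₁) = (1101 − 818)/(4.3219 − 2.8074) = 186.851 ms/bit.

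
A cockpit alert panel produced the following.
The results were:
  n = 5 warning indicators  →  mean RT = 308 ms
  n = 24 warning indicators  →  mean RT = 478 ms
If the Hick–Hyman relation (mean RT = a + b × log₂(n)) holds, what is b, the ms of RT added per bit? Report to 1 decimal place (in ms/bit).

b = (RT₂ − RT₁)/(log₂ n₂ − log₂ n₁) = (478 − 308)/(4.5850 − 2.3219) = 75.120 ms/bit.

75.1 ms/bit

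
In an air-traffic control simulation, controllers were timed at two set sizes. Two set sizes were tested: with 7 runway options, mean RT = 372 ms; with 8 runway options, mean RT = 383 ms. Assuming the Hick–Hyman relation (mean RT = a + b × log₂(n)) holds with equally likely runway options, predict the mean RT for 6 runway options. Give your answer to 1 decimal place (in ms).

With log₂ n on the abscissa the relation is linear; from the two conditions:
  b = (383 − 372) / (log₂ 8 − log₂ 7) = 11 / (3 − 2.8074) = 57.100 ms/bit
  a = 372 − 57.100 × 2.8074 = 211.701 ms
Then RT(6) = 211.701 + 57.100 × log₂ 6 = 211.701 + 57.100 × 2.5850 ≈ 359.301 ms.

359.3 ms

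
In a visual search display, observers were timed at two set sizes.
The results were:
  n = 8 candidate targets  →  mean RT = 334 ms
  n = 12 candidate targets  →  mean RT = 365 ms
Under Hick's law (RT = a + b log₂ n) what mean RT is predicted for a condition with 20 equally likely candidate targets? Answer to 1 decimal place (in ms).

Solve the two-equation system in a and b:
  b = (365 − 334) / (log₂ 12 − log₂ 8) = 31 / (3.5850 − 3) = 52.995 ms/bit
  a = 334 − 52.995 × 3 = 175.015 ms
Then RT(20) = 175.015 + 52.995 × log₂ 20 = 175.015 + 52.995 × 4.3219 ≈ 404.055 ms.

404.1 ms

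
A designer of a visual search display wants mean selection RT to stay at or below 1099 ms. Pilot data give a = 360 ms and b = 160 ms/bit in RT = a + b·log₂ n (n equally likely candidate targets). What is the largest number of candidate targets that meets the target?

24

160·log₂ n ≤ 1099 − 360 = 739, giving log₂ n ≤ 4.6188 and n ≤ 24.569. The largest whole number is 24.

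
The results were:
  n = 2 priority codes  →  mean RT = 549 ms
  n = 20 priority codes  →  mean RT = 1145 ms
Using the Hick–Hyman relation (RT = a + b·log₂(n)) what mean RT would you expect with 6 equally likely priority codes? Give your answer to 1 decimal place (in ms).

With log₂ n on the abscissa the relation is linear; from the two conditions:
  b = (1145 − 549) / (log₂ 20 − log₂ 2) = 596 / (4.3219 − 1) = 179.414 ms/bit
  a = 549 − 179.414 × 1 = 369.586 ms
Then RT(6) = 369.586 + 179.414 × log₂ 6 = 369.586 + 179.414 × 2.5850 ≈ 833.364 ms.

833.4 ms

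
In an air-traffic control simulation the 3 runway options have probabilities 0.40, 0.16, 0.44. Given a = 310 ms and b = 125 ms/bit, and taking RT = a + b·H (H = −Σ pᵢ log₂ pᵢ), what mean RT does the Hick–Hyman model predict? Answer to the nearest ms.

H = 0.40·log₂(1/0.40) + 0.16·log₂(1/0.16) + 0.44·log₂(1/0.44) = 1.4729 bits.
RT = 310 + 125 × 1.4729 = 494.12 ms.

494 ms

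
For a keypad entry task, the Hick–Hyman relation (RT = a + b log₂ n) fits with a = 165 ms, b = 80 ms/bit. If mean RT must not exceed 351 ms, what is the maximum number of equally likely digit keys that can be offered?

5

Set 165 + 80·log₂ n ≤ 351 → log₂ n ≤ (351 − 165)/80 = 2.3250.
So n ≤ 2^2.3250 = 5.011; the largest integer n is 5.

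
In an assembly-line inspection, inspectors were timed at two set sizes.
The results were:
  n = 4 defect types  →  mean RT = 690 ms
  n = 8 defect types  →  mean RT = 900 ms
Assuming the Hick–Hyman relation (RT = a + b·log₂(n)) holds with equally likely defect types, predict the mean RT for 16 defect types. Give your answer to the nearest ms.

With log₂ n on the abscissa the relation is linear; from the two conditions:
  b = (900 − 690) / (log₂ 8 − log₂ 4) = 210 / (3 − 2) = 210 ms/bit
  a = 690 − 210 × 2 = 270 ms
Then RT(16) = 270 + 210 × log₂ 16 = 270 + 210 × 4 ≈ 1110.000 ms.

1110 ms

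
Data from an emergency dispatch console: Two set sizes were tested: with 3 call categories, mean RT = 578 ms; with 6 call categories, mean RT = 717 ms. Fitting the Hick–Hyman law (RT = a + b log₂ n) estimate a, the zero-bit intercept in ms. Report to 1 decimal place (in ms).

b = (RT₂ − RT₁)/(log₂ n₂ − log₂ n₁) = (717 − 578)/(2.5850 − 1.5850) = 139.000 ms/bit.
Intercept: a = 578 − 139.000·log₂(3) = 357.690 ms.

357.7 ms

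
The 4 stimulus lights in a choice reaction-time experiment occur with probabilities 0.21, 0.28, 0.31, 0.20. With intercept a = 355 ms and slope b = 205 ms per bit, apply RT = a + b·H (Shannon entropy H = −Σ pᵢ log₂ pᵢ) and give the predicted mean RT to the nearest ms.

760 ms

H = 0.21·log₂(1/0.21) + 0.28·log₂(1/0.28) + 0.31·log₂(1/0.31) + 0.20·log₂(1/0.20) = 1.9752 bits.
RT = 355 + 205 × 1.9752 = 759.92 ms.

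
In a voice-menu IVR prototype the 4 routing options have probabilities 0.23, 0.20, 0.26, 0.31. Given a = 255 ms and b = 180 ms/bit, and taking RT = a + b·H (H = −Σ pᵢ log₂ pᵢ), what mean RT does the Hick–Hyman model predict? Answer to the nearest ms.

612 ms

H = 0.23·log₂(1/0.23) + 0.20·log₂(1/0.20) + 0.26·log₂(1/0.26) + 0.31·log₂(1/0.31) = 1.9811 bits.
RT = 255 + 180 × 1.9811 = 611.60 ms.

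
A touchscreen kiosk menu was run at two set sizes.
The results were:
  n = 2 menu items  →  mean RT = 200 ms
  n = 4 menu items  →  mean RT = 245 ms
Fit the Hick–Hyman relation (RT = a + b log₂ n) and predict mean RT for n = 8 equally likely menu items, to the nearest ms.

Solve the two-equation system in a and b:
  b = (245 − 200) / (log₂ 4 − log₂ 2) = 45 / (2 − 1) = 45 ms/bit
  a = 200 − 45 × 1 = 155 ms
Then RT(8) = 155 + 45 × log₂ 8 = 155 + 45 × 3 ≈ 290.000 ms.

290 ms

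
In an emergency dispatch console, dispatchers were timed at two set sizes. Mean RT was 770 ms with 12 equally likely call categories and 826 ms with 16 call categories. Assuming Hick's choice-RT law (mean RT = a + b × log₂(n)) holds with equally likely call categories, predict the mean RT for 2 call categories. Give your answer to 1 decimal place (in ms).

Solve the two-equation system in a and b:
  b = (826 − 770) / (log₂ 16 − log₂ 12) = 56 / (4 − 3.5850) = 134.928 ms/bit
  a = 770 − 134.928 × 3.5850 = 286.290 ms
Then RT(2) = 286.290 + 134.928 × log₂ 2 = 286.290 + 134.928 × 1 ≈ 421.217 ms.

421.2 ms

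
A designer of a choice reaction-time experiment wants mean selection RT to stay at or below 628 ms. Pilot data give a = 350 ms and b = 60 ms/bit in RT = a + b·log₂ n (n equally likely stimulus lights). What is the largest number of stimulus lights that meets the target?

24

60·log₂ n ≤ 628 − 350 = 278, giving log₂ n ≤ 4.6333 and n ≤ 24.818. The largest whole number is 24.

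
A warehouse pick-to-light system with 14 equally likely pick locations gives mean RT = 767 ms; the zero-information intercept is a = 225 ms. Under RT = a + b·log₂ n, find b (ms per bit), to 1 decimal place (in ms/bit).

14 alternatives carry log₂ 14 = 3.8074 bits; the choice cost is 767 − 225 = 542 ms, so b = 542/3.8074 = 142.356 ms/bit.

142.4 ms/bit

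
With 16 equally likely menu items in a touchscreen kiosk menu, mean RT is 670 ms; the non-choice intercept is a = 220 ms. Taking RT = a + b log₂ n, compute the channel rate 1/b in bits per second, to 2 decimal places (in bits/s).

8.89 bits/s

Choice component = 670 − 220 = 450 ms over log₂(16) = 4 bits.
b = 450 / 4 = 112.500 ms/bit, so 1/b = 8.889 bits/s.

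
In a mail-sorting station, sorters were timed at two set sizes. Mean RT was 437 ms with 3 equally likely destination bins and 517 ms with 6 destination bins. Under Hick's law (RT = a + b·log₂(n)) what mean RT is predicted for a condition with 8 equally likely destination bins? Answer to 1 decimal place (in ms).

550.2 ms

With log₂ n on the abscissa the relation is linear; from the two conditions:
  b = (517 − 437) / (log₂ 6 − log₂ 3) = 80 / (2.5850 − 1.5850) = 80.000 ms/bit
  a = 437 − 80.000 × 1.5850 = 310.203 ms
Then RT(8) = 310.203 + 80.000 × log₂ 8 = 310.203 + 80.000 × 3 ≈ 550.203 ms.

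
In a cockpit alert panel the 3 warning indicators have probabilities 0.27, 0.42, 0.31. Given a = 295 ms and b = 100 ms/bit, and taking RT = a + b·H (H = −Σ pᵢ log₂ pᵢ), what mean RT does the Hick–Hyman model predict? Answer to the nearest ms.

451 ms

H = 0.27·log₂(1/0.27) + 0.42·log₂(1/0.42) + 0.31·log₂(1/0.31) = 1.5595 bits.
RT = 295 + 100 × 1.5595 = 450.95 ms.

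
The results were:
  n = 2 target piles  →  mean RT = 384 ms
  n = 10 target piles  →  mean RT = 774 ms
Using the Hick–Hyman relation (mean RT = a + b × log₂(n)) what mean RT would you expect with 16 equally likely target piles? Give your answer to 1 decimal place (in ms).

RT is linear in log₂ n, so two points fix the line:
  b = (774 − 384) / (log₂ 10 − log₂ 2) = 390 / (3.3219 − 1) = 167.964 ms/bit
  a = 384 − 167.964 × 1 = 216.036 ms
Then RT(16) = 216.036 + 167.964 × log₂ 16 = 216.036 + 167.964 × 4 ≈ 887.892 ms.

887.9 ms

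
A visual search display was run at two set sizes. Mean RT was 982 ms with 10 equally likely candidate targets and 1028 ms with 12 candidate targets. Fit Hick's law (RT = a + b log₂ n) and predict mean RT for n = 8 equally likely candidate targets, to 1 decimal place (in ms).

925.7 ms

RT is linear in log₂ n, so two points fix the line:
  b = (1028 − 982) / (log₂ 12 − log₂ 10) = 46 / (3.5850 − 3.3219) = 174.882 ms/bit
  a = 982 − 174.882 × 3.3219 = 401.054 ms
Then RT(8) = 401.054 + 174.882 × log₂ 8 = 401.054 + 174.882 × 3 ≈ 925.701 ms.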